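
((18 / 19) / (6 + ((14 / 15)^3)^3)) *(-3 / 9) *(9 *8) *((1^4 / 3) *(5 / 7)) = -13839609375000 / 16712860001761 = -0.83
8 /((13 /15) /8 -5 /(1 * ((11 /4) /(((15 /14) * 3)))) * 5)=-73920 /268999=-0.27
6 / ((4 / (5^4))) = 1875 / 2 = 937.50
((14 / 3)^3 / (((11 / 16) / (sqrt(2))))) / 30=21952 * sqrt(2) / 4455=6.97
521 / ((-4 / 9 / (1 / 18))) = -521 / 8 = -65.12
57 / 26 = 2.19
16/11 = 1.45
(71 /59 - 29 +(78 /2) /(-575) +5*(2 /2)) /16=-193919 /135700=-1.43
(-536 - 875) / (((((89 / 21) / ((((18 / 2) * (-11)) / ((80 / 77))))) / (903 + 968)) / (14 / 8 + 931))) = 1576780588596213 / 28480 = 55364486959.14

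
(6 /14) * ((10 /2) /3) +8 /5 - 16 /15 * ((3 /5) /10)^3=1265499 /546875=2.31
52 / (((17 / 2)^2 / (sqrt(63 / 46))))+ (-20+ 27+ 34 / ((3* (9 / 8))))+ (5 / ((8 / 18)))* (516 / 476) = 312* sqrt(322) / 6647+ 376171 / 12852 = 30.11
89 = 89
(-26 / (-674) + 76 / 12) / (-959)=-6442 / 969549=-0.01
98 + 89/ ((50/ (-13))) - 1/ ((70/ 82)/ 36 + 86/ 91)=480327103/ 6506050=73.83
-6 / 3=-2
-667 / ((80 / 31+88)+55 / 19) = -392863 / 55057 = -7.14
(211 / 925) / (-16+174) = 0.00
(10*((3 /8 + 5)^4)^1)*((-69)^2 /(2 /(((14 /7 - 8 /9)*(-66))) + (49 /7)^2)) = 4476150679275 /5516288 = 811442.53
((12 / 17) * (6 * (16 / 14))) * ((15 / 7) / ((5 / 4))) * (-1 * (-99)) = 684288 / 833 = 821.47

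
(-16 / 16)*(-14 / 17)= 14 / 17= 0.82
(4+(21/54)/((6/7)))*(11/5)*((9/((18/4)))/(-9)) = -5291/2430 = -2.18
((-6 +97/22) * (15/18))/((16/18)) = -525/352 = -1.49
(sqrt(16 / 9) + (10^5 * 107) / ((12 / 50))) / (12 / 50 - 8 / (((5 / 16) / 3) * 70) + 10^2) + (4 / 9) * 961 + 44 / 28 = 9839996723 / 21861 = 450116.50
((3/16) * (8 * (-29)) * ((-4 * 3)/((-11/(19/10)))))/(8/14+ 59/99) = -312417/4045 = -77.24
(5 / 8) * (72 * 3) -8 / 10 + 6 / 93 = 20811 / 155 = 134.26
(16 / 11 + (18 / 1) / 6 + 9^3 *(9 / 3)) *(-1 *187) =-409802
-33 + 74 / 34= -30.82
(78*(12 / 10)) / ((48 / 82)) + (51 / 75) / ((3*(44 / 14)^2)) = 5805203 / 36300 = 159.92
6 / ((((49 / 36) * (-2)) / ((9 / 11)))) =-972 / 539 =-1.80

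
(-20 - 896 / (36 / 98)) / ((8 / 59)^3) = -1136362007 / 1152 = -986425.35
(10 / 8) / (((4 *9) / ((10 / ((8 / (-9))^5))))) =-164025 / 262144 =-0.63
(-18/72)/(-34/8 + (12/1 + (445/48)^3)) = -0.00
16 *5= 80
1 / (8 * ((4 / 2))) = 1 / 16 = 0.06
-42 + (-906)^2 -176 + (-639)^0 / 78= 64008205 / 78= 820618.01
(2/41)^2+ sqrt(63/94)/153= 4/1681+ sqrt(658)/4794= 0.01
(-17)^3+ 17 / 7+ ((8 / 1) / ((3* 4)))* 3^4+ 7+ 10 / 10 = -33940 / 7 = -4848.57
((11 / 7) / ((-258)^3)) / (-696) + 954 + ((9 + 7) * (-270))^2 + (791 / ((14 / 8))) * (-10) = 1561172521195598987 / 83669350464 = 18658834.00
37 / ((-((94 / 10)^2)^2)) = -23125 / 4879681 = -0.00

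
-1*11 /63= -11 /63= -0.17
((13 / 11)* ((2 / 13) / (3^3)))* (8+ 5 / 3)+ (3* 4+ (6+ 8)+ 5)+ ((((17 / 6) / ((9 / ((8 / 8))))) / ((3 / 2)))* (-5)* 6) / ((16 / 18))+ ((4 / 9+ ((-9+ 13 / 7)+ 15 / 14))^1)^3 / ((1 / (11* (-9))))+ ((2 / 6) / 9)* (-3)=4798095751 / 271656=17662.40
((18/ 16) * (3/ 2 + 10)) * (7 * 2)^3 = 71001/ 2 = 35500.50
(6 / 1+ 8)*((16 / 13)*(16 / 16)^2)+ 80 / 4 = 484 / 13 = 37.23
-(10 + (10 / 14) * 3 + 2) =-99 / 7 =-14.14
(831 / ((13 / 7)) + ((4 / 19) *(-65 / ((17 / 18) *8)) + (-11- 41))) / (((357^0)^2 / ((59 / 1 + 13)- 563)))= -811592558 / 4199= -193282.34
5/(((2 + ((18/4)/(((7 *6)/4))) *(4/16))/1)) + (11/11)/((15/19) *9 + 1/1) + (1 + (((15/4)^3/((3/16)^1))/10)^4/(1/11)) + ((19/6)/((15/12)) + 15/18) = 1921131913639579/279121920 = 6882769.77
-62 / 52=-1.19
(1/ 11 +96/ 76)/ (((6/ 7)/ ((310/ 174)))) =307055/ 109098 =2.81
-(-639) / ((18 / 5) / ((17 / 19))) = 6035 / 38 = 158.82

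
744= 744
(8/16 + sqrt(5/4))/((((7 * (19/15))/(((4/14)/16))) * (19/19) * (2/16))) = 15/1862 + 15 * sqrt(5)/1862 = 0.03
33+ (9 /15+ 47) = 403 /5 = 80.60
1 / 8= 0.12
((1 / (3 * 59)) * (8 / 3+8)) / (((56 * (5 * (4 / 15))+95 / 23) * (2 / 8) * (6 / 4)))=5888 / 2887047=0.00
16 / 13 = 1.23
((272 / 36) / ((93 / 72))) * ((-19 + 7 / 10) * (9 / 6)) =-24888 / 155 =-160.57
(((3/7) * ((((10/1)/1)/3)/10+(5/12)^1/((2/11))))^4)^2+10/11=641286091/184549376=3.47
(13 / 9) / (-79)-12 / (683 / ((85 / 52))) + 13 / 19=0.64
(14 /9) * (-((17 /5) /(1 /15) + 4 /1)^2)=-42350 /9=-4705.56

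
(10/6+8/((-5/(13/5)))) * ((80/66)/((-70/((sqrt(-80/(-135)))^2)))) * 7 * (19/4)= 5168/6075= 0.85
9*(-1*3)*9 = -243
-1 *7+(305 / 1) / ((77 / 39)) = 11356 / 77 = 147.48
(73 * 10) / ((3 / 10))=7300 / 3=2433.33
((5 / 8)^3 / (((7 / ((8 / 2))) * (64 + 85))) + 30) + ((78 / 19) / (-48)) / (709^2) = 38253850458111 / 1275088560256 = 30.00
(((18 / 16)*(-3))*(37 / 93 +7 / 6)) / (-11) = 2619 / 5456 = 0.48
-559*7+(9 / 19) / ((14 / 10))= -520384 / 133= -3912.66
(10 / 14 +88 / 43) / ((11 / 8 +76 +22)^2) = 17728 / 63413175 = 0.00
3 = 3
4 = 4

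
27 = 27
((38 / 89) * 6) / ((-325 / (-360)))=16416 / 5785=2.84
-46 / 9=-5.11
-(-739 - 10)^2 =-561001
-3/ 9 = -1/ 3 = -0.33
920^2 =846400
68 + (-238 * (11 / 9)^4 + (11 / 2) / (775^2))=-3649889940329 / 7881401250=-463.10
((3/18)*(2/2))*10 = 5/3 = 1.67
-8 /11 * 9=-72 /11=-6.55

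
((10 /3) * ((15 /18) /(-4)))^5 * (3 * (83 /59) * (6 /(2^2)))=-810546875 /792778752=-1.02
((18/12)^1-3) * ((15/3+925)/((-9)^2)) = -155/9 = -17.22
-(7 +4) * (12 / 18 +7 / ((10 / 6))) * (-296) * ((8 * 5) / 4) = 475376 / 3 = 158458.67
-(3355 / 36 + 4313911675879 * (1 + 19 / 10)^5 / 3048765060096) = -116896081758521874971 / 304876506009600000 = -383.42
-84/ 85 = -0.99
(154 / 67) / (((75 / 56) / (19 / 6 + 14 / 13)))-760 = -147513728 / 195975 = -752.72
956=956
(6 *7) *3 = 126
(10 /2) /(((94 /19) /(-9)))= -9.10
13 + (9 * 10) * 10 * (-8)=-7187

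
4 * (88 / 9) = 352 / 9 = 39.11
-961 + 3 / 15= -4804 / 5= -960.80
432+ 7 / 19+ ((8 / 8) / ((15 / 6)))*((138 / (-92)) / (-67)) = 2752082 / 6365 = 432.38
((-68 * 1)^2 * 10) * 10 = 462400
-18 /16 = -9 /8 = -1.12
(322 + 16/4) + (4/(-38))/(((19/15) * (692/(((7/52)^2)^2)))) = 297724294803281/913264708096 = 326.00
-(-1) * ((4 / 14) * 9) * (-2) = -36 / 7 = -5.14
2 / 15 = 0.13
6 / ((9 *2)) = 1 / 3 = 0.33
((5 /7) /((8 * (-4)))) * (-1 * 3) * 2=15 /112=0.13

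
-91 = -91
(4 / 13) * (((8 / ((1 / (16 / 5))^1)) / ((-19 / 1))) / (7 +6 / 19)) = -512 / 9035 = -0.06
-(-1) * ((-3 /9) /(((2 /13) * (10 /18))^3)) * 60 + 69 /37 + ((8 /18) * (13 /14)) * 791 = -527870779 /16650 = -31703.95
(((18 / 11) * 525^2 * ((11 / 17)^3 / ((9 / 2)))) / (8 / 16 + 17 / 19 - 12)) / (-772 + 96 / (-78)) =181046250 / 54676777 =3.31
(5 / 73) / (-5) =-1 / 73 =-0.01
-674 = -674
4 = 4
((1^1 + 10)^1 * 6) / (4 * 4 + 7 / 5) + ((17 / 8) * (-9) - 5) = -4717 / 232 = -20.33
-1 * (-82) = 82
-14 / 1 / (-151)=14 / 151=0.09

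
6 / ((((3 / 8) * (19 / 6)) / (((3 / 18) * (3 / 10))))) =24 / 95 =0.25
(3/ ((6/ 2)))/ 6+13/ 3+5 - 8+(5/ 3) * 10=109/ 6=18.17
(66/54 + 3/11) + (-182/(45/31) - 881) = -497417/495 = -1004.88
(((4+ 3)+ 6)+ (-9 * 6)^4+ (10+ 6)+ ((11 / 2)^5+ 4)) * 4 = 34032487.38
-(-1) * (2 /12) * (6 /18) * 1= 1 /18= 0.06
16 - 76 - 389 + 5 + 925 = 481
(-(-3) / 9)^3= 1 / 27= 0.04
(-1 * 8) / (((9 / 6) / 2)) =-32 / 3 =-10.67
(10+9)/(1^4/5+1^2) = 95/6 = 15.83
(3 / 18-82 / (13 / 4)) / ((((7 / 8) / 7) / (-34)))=265880 / 39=6817.44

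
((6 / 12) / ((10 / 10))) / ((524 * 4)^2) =1 / 8786432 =0.00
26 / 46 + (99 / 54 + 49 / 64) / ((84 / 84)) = 13973 / 4416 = 3.16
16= 16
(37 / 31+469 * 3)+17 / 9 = 393413 / 279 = 1410.08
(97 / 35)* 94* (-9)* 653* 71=-3804640506 / 35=-108704014.46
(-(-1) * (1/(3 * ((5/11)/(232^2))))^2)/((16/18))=43817472512/25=1752698900.48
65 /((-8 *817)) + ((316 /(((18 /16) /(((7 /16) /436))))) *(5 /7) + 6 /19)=3251879 /6411816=0.51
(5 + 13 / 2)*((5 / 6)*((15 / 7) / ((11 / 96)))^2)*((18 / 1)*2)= 120659.81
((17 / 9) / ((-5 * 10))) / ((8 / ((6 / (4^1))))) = -17 / 2400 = -0.01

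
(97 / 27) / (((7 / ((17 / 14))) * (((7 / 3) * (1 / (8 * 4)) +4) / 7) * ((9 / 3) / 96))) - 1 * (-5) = 56909 / 1449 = 39.27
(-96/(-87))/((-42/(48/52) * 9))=-64/23751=-0.00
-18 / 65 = -0.28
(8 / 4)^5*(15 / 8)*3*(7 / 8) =315 / 2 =157.50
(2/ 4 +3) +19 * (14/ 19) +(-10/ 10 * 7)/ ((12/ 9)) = 49/ 4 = 12.25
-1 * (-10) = 10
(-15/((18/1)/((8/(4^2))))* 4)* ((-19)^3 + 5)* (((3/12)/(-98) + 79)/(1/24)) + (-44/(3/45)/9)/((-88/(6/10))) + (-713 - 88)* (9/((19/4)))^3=14554415770023/672182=21652492.58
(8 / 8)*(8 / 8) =1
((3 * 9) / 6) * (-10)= -45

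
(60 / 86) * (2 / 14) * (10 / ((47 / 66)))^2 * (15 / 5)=39204000 / 664909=58.96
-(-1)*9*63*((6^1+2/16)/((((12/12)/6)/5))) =416745/4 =104186.25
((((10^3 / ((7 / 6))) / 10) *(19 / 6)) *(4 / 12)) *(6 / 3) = 3800 / 21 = 180.95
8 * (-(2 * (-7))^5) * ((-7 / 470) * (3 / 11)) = -45177216 / 2585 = -17476.68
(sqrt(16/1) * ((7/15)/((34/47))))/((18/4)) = 1316/2295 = 0.57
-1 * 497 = -497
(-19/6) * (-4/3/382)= 19/1719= 0.01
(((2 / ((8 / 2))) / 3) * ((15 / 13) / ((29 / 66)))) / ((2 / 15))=2475 / 754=3.28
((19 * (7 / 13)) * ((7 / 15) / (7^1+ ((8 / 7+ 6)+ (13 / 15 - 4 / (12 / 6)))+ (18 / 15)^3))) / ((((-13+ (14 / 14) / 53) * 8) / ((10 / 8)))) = -43175125 / 11072242688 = -0.00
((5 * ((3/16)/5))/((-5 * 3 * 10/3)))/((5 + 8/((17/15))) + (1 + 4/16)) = -51/181000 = -0.00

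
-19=-19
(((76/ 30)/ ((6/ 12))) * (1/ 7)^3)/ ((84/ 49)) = 19/ 2205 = 0.01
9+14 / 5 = 59 / 5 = 11.80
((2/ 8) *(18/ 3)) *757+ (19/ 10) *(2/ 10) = 28397/ 25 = 1135.88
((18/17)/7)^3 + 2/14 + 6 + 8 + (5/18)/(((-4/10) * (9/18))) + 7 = 599299369/30332862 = 19.76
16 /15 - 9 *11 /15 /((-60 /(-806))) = -13139 /150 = -87.59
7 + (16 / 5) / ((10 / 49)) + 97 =2992 / 25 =119.68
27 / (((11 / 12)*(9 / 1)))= 36 / 11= 3.27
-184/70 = -92/35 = -2.63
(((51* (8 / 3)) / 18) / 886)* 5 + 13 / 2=52171 / 7974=6.54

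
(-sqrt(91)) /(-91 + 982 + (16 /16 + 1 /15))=-15* sqrt(91) /13381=-0.01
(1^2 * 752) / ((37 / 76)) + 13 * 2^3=61000 / 37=1648.65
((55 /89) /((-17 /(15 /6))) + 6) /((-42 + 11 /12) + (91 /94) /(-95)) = -479031990 /3331309783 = -0.14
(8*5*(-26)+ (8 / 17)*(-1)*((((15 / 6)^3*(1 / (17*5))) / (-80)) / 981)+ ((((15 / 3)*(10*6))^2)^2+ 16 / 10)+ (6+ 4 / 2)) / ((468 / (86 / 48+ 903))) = 797869070879161192991 / 50949969408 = 15659853777.14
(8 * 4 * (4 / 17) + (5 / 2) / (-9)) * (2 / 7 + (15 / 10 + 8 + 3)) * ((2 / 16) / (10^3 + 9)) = 56743 / 4940064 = 0.01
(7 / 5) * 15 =21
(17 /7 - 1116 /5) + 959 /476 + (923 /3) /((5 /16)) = 1093529 /1428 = 765.78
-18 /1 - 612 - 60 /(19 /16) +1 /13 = -168071 /247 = -680.45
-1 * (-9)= 9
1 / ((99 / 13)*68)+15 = 100993 / 6732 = 15.00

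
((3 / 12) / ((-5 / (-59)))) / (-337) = -59 / 6740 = -0.01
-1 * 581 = -581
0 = 0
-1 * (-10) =10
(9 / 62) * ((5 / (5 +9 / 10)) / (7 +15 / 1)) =225 / 40238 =0.01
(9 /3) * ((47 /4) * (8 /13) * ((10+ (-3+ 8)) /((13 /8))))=33840 /169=200.24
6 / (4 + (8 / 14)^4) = 7203 / 4930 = 1.46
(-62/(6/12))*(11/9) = -1364/9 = -151.56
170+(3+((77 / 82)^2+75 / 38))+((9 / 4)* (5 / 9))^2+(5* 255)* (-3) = -1864001969 / 511024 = -3647.58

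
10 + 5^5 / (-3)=-3095 / 3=-1031.67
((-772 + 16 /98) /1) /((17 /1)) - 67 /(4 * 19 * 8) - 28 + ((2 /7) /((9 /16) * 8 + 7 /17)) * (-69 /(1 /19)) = -12667673717 /84579488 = -149.77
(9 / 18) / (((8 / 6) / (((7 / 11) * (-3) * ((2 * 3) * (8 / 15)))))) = -126 / 55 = -2.29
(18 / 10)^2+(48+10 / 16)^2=3788209 / 1600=2367.63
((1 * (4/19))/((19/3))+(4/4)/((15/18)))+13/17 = 61307/30685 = 2.00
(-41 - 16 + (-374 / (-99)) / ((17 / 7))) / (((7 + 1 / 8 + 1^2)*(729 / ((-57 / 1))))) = 75848 / 142155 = 0.53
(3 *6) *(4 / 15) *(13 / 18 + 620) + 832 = 57172 / 15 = 3811.47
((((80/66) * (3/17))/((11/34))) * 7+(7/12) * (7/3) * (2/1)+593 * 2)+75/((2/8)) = 3252517/2178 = 1493.35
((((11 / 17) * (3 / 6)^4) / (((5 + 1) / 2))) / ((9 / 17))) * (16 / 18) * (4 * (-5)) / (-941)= 110 / 228663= 0.00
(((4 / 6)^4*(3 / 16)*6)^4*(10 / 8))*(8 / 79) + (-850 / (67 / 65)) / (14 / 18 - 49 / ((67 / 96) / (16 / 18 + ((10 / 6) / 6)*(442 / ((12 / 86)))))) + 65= 418851641192945 / 6442519093479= 65.01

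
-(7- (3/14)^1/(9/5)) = -289/42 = -6.88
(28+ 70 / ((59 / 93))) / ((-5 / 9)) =-73458 / 295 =-249.01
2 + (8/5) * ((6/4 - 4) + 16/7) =58/35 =1.66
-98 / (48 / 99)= -1617 / 8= -202.12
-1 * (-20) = 20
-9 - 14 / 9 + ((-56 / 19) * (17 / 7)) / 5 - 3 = -12814 / 855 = -14.99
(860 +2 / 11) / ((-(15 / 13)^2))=-533026 / 825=-646.09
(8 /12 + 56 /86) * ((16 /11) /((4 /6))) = 1360 /473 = 2.88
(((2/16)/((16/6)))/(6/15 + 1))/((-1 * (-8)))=15/3584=0.00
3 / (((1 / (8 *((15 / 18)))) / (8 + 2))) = 200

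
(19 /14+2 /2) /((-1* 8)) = -33 /112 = -0.29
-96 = -96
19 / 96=0.20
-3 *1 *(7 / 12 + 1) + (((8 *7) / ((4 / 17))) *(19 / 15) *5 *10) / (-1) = -180937 / 12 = -15078.08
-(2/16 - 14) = 111/8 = 13.88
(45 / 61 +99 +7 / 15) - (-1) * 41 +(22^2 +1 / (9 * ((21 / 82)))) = 36064916 / 57645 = 625.64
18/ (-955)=-18/ 955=-0.02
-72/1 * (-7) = 504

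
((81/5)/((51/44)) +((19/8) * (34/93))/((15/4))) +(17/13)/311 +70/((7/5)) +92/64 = 100711649399/1534075920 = 65.65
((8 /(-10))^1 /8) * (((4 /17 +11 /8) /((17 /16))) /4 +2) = -275 /1156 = -0.24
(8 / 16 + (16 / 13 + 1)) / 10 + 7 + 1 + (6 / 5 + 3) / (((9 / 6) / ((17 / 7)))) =15.07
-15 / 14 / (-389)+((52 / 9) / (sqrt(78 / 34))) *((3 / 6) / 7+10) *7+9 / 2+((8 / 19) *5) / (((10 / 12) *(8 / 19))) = 28599 / 2723+94 *sqrt(663) / 9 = 279.43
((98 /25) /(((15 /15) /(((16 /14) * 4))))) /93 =448 /2325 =0.19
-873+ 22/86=-37528/43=-872.74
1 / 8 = 0.12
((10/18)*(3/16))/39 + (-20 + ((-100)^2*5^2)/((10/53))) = 2480362565/1872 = 1324980.00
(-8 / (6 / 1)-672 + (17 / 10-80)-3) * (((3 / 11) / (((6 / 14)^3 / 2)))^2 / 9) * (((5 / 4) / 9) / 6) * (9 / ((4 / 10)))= -13317278555 / 6351048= -2096.86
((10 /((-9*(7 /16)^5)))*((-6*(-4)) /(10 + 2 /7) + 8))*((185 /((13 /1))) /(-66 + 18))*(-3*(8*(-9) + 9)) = 3758489600 /93639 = 40138.08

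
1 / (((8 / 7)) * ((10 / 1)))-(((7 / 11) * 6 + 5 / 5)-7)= 2.27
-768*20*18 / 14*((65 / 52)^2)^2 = -337500 / 7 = -48214.29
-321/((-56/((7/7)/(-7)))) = -321/392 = -0.82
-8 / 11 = -0.73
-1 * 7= -7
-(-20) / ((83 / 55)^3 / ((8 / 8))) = 3327500 / 571787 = 5.82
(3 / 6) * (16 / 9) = 8 / 9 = 0.89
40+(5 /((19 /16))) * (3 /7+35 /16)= 6785 /133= 51.02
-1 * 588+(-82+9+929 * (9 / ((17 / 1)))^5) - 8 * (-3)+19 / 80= -67940413757 / 113588560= -598.13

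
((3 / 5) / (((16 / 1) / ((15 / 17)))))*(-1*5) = -45 / 272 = -0.17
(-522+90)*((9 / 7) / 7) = -3888 / 49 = -79.35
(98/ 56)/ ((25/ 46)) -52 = -2439/ 50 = -48.78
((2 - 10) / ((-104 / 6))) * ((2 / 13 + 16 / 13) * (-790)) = -85320 / 169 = -504.85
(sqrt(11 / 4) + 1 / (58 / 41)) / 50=41 / 2900 + sqrt(11) / 100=0.05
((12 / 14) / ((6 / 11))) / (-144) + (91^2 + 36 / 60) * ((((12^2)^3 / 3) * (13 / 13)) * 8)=332354065268681 / 5040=65943266918.39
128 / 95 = 1.35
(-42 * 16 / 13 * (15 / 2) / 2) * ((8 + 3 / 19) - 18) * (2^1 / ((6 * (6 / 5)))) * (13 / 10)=13090 / 19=688.95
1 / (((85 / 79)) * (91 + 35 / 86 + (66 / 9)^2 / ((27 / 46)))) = 1650942 / 325118795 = 0.01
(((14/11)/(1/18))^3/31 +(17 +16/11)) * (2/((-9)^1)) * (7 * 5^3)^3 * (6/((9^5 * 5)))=-8984703317187500/7309262367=-1229221.62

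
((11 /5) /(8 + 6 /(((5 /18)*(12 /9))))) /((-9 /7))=-7 /99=-0.07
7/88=0.08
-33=-33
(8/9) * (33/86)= 44/129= 0.34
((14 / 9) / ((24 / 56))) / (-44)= -49 / 594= -0.08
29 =29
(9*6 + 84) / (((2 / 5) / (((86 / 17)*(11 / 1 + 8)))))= 563730 / 17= 33160.59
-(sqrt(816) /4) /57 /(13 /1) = -sqrt(51) /741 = -0.01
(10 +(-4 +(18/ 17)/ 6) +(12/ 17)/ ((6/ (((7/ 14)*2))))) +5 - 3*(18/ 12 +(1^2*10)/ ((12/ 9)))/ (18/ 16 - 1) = -204.71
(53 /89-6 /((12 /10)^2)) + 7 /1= 1831 /534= 3.43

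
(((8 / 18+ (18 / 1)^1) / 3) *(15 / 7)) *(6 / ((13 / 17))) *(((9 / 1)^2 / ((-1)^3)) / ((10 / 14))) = -152388 / 13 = -11722.15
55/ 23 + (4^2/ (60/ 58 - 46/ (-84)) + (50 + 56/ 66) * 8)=613254001/ 1462593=419.29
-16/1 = -16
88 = 88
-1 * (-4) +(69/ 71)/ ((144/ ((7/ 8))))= 109217/ 27264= 4.01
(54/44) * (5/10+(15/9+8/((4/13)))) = 1521/44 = 34.57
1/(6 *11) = 1/66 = 0.02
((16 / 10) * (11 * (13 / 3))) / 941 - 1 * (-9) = 128179 / 14115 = 9.08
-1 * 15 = -15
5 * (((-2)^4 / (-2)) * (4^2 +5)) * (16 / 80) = -168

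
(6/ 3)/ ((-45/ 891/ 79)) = -15642/ 5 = -3128.40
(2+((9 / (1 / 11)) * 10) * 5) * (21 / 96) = 1083.25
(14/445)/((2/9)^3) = 5103/1780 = 2.87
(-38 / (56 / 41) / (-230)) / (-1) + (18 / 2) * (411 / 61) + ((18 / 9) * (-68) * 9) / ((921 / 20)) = 4093056187 / 120601880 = 33.94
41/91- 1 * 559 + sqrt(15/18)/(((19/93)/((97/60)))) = -50828/91 + 3007 * sqrt(30)/2280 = -551.33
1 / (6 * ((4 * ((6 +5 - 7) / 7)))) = 7 / 96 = 0.07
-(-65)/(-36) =-1.81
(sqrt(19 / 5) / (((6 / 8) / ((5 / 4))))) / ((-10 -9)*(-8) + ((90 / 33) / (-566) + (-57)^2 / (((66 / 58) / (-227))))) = -3113*sqrt(95) / 6051431778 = -0.00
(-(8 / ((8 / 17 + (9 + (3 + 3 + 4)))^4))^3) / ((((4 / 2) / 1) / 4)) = -596605170923275264 / 1729561165382261200512043881361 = -0.00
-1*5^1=-5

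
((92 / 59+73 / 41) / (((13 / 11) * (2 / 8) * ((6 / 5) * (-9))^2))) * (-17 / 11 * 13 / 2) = -1144525 / 1175634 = -0.97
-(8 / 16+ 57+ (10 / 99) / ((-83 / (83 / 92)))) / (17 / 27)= -392775 / 4301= -91.32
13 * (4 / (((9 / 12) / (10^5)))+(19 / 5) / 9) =312000247 / 45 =6933338.82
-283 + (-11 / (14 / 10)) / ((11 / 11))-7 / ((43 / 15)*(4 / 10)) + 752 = 273933 / 602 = 455.04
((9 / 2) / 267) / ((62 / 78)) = 117 / 5518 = 0.02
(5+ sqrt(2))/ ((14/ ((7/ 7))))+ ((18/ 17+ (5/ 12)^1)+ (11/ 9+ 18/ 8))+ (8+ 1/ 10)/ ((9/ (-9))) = -14968/ 5355+ sqrt(2)/ 14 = -2.69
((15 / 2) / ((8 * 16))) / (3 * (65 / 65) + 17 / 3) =45 / 6656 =0.01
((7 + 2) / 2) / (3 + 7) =9 / 20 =0.45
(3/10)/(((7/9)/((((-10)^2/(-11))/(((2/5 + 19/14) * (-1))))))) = 900/451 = 2.00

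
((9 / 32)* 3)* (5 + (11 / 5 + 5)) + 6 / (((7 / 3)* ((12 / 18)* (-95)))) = 10.25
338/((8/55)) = 9295/4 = 2323.75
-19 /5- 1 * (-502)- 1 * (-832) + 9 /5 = 1332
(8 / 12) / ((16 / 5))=5 / 24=0.21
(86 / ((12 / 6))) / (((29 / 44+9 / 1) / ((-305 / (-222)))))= 57706 / 9435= 6.12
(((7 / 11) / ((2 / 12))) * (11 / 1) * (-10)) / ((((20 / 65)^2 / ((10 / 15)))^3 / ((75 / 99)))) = -111096.85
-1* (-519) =519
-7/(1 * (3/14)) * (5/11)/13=-490/429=-1.14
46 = 46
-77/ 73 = -1.05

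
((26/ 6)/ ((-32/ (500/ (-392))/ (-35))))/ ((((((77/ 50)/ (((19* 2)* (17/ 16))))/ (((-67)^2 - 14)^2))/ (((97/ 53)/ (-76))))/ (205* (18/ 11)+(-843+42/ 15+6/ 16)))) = -297716170174591796875/ 7722688512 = -38550845306.27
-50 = -50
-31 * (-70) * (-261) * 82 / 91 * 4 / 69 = -8846160 / 299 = -29585.82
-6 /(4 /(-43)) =129 /2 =64.50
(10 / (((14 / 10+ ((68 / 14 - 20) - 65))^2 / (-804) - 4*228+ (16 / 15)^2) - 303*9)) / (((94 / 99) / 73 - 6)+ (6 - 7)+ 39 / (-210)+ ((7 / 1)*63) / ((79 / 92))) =-295213753642500 / 54499633200741072929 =-0.00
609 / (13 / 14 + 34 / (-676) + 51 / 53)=38183691 / 115400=330.88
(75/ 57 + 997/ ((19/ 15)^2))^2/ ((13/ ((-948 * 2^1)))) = -95814435840000/ 1694173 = -56555284.40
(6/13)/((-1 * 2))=-3/13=-0.23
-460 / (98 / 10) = -2300 / 49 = -46.94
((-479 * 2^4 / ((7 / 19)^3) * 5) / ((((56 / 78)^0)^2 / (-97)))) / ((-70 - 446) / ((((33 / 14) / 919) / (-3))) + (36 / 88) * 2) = 56089390192 / 455426139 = 123.16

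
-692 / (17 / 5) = -3460 / 17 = -203.53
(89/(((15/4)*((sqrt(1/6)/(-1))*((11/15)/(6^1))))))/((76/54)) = -28836*sqrt(6)/209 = -337.96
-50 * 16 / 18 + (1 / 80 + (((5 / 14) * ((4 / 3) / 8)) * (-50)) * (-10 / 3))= -57979 / 1680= -34.51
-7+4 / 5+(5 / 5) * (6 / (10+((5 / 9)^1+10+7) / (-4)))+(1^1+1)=-1581 / 505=-3.13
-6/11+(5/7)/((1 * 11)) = -37/77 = -0.48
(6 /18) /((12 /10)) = 5 /18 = 0.28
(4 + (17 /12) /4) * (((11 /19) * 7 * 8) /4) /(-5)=-847 /120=-7.06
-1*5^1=-5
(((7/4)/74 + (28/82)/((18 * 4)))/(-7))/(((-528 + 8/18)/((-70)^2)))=542675/14405432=0.04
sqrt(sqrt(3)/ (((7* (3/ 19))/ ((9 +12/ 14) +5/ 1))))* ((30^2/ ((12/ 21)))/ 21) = 50* 3^(3/ 4)* sqrt(494)/ 7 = 361.89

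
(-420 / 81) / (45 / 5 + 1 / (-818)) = -114520 / 198747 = -0.58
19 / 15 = 1.27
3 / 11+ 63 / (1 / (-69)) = -47814 / 11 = -4346.73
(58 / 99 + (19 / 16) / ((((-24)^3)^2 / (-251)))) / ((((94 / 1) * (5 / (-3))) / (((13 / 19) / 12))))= -256162240529 / 1201410901278720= -0.00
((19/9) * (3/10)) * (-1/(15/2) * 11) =-209/225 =-0.93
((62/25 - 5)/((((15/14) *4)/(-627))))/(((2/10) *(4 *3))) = 30723/200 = 153.62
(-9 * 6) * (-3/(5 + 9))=81/7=11.57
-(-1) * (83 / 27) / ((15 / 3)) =83 / 135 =0.61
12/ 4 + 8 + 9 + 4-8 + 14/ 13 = 222/ 13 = 17.08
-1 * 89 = -89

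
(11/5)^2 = 121/25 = 4.84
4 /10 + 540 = 2702 /5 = 540.40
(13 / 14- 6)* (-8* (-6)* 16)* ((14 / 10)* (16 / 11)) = -436224 / 55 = -7931.35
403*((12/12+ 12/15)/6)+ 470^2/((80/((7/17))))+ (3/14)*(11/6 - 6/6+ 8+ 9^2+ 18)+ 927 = 2627511/1190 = 2207.99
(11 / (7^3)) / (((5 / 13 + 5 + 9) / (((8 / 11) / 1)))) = 104 / 64141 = 0.00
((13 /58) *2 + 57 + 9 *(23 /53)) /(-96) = -94301 /147552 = -0.64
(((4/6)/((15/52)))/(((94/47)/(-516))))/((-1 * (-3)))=-8944/45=-198.76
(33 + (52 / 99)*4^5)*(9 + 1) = 565150 / 99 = 5708.59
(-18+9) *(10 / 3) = -30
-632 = -632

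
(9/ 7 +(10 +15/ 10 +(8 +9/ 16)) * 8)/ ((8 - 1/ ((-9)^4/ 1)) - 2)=2972133/ 110222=26.96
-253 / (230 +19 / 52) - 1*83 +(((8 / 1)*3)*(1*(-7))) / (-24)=-83960 / 1089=-77.10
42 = 42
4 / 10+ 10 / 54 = 0.59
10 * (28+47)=750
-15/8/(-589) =0.00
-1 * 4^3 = -64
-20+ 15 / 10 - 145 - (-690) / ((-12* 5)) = -175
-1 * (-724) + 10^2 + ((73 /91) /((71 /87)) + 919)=11267874 /6461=1743.98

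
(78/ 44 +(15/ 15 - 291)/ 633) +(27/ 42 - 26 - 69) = -93.04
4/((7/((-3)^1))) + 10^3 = 6988/7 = 998.29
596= 596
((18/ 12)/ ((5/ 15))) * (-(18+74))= -414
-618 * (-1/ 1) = 618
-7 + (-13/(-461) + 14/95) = -298876/43795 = -6.82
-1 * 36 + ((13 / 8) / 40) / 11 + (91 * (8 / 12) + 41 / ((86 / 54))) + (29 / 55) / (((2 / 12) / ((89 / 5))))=106.73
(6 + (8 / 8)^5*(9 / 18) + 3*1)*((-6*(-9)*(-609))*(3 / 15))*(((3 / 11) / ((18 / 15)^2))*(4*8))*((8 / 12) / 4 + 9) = -3471300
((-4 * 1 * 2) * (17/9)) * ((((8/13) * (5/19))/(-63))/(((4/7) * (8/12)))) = 680/6669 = 0.10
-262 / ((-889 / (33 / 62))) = 0.16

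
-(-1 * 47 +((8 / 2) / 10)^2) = 1171 / 25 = 46.84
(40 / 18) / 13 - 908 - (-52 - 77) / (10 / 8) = -470708 / 585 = -804.63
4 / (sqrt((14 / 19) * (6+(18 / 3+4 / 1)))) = sqrt(266) / 14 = 1.16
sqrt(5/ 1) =sqrt(5) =2.24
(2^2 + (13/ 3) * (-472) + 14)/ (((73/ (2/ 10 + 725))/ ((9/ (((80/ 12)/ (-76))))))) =3771119772/ 1825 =2066367.00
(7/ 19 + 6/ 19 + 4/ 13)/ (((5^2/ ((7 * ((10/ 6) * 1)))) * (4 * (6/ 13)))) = 343/ 1368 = 0.25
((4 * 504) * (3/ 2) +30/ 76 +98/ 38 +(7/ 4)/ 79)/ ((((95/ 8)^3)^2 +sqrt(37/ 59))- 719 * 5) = 51590406118409591302717440/ 47731128055125739626089733743- 312228368479158272 * sqrt(2183)/ 47731128055125739626089733743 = 0.00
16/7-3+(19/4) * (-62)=-4133/14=-295.21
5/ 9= 0.56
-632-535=-1167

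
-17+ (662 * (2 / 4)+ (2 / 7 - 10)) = 2130 / 7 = 304.29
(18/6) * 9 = 27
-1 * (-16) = 16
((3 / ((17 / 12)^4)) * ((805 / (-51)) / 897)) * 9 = -0.12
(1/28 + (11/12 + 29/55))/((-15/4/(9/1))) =-6836/1925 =-3.55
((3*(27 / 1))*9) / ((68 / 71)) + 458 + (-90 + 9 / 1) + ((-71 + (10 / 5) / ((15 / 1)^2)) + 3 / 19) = 310272409 / 290700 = 1067.33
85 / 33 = 2.58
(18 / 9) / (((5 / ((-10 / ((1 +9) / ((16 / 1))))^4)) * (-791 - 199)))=-65536 / 2475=-26.48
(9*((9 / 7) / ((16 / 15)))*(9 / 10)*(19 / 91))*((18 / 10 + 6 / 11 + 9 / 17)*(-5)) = -498636 / 17017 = -29.30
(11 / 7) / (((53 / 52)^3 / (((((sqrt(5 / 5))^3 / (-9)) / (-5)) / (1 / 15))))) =1546688 / 3126417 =0.49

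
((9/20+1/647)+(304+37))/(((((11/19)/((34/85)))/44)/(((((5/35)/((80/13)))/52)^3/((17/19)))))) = 1595036263/1545280307200000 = 0.00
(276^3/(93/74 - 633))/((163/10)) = -5186062080/2540029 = -2041.73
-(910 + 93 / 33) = -912.82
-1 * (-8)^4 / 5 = -4096 / 5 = -819.20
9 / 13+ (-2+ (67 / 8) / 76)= -9465 / 7904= -1.20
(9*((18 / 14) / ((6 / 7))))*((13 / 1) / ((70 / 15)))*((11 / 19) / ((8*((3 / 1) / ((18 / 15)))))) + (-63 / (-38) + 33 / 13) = 731019 / 138320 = 5.28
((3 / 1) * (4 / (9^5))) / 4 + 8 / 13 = 157477 / 255879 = 0.62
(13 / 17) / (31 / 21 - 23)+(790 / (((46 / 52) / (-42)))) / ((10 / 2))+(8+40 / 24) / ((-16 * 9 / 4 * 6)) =-214776491593 / 28630584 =-7501.65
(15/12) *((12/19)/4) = 15/76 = 0.20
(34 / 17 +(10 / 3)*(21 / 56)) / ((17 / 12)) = 39 / 17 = 2.29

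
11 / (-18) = -11 / 18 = -0.61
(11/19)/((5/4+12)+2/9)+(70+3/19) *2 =140.36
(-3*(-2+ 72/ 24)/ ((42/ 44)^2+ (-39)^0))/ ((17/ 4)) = -5808/ 15725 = -0.37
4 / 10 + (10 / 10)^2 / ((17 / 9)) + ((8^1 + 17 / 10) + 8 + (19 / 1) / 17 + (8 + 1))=4887 / 170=28.75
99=99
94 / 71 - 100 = -7006 / 71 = -98.68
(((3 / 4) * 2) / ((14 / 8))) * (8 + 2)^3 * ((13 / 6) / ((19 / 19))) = 13000 / 7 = 1857.14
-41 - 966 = -1007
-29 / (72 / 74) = -1073 / 36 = -29.81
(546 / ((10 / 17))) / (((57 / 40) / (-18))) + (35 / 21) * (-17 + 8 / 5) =-669767 / 57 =-11750.30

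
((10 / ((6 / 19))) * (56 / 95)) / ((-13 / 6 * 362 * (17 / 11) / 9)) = -5544 / 40001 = -0.14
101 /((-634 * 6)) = -101 /3804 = -0.03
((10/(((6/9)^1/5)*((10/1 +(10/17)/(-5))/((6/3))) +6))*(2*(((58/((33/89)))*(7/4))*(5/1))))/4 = 38392375/37356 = 1027.74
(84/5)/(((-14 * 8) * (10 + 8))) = -1/120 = -0.01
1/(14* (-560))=-1/7840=-0.00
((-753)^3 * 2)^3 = -622651118812536963648451464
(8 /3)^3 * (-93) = -15872 /9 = -1763.56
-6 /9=-2 /3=-0.67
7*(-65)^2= 29575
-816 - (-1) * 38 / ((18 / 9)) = -797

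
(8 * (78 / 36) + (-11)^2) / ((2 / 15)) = 2075 / 2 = 1037.50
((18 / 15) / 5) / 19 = 6 / 475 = 0.01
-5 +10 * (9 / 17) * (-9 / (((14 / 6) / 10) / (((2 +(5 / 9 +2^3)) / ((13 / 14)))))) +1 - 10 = -516094 / 221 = -2335.27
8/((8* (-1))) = -1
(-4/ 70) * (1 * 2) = -4/ 35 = -0.11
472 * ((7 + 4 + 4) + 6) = 9912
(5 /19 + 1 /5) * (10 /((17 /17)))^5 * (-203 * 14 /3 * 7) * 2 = -35013440000 /57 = -614270877.19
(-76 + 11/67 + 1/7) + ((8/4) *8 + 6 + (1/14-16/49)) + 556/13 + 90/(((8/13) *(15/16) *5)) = 8544833/426790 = 20.02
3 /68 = 0.04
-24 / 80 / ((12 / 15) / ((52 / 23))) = -39 / 46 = -0.85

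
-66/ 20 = -33/ 10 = -3.30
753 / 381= 251 / 127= 1.98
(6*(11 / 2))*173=5709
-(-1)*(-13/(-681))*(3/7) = 13/1589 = 0.01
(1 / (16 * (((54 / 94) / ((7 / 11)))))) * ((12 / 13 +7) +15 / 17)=320117 / 525096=0.61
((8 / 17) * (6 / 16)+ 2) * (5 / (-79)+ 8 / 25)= 18759 / 33575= 0.56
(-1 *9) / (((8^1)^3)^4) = -9 / 68719476736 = -0.00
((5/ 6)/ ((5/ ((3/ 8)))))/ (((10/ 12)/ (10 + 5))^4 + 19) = 6561/ 1994545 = 0.00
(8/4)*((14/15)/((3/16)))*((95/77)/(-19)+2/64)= -166/495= -0.34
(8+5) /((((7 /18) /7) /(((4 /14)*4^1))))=1872 /7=267.43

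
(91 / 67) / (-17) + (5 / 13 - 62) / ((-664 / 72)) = 8112862 / 1228981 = 6.60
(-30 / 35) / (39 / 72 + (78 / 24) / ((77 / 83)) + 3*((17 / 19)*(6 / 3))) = -0.09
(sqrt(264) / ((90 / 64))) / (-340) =-16 * sqrt(66) / 3825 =-0.03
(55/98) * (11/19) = 605/1862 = 0.32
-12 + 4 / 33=-392 / 33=-11.88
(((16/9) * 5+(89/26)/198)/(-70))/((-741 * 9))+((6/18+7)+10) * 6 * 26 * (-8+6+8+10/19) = 17647.16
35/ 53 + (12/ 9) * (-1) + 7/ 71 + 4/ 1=38672/ 11289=3.43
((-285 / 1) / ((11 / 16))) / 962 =-0.43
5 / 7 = 0.71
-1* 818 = -818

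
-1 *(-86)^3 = 636056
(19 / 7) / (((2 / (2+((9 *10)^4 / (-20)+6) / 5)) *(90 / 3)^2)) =-15582299 / 15750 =-989.35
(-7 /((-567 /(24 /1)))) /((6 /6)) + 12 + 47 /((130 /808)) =534256 /1755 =304.42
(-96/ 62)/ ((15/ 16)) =-256/ 155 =-1.65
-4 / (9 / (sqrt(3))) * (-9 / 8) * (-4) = -2 * sqrt(3) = -3.46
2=2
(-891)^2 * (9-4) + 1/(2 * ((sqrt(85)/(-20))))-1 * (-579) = 3969984-2 * sqrt(85)/17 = 3969982.92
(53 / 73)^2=2809 / 5329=0.53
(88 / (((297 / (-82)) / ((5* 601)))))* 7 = -13798960 / 27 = -511072.59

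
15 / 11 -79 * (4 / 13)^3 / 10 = 136967 / 120835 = 1.13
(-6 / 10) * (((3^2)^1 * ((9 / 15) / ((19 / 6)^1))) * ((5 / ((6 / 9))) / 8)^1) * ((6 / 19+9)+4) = -184437 / 14440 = -12.77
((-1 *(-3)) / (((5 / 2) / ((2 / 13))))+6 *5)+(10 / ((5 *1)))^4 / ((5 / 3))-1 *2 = 2456 / 65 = 37.78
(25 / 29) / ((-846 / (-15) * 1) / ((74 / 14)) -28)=-4625 / 92974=-0.05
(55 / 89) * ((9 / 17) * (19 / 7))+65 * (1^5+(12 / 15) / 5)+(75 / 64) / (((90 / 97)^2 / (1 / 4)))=112191528731 / 1464099840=76.63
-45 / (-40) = 9 / 8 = 1.12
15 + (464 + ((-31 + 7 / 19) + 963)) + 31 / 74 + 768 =3064781 / 1406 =2179.79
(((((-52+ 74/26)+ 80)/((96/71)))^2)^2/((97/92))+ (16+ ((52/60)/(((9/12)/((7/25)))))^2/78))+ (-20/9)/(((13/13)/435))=255952.02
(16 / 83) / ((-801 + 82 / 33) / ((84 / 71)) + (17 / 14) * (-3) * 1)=-6336 / 22303511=-0.00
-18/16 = -9/8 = -1.12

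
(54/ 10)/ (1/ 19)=513/ 5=102.60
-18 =-18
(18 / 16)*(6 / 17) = 27 / 68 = 0.40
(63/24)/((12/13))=91/32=2.84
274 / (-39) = -274 / 39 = -7.03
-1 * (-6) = 6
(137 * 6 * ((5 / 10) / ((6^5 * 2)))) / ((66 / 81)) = 137 / 4224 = 0.03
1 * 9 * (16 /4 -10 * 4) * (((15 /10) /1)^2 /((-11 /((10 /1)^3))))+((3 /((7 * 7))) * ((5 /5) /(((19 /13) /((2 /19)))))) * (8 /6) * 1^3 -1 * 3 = 12894698407 /194579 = 66269.73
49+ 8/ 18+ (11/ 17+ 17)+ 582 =99311/ 153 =649.09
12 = 12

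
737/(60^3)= 737/216000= 0.00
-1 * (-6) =6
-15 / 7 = -2.14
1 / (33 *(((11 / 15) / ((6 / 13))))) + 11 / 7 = 17513 / 11011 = 1.59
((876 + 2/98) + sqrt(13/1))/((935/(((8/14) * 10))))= 8 * sqrt(13)/1309 + 20200/3773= 5.38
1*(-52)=-52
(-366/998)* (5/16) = -915/7984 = -0.11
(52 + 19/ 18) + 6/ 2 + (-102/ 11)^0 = 1027/ 18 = 57.06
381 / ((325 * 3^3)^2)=127 / 25666875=0.00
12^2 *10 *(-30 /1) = -43200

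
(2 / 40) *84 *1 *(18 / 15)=126 / 25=5.04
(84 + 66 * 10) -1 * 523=221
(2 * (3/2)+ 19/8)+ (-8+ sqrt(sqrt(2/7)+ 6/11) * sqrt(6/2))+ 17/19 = -263/152+ sqrt(2541 * sqrt(14)+ 9702)/77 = 0.07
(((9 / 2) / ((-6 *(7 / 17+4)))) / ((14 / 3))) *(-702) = 17901 / 700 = 25.57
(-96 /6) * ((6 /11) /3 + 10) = -1792 /11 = -162.91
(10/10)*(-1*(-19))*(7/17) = 133/17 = 7.82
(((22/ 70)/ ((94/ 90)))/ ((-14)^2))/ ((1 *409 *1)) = 99/ 26373956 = 0.00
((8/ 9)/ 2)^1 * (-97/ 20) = -2.16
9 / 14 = 0.64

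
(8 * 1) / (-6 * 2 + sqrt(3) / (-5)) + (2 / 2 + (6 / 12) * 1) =40 * sqrt(3) / 3597 + 1997 / 2398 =0.85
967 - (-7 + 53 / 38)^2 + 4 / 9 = 12164587 / 12996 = 936.03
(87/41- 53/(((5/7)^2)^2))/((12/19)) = -49048481/153750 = -319.01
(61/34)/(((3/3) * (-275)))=-0.01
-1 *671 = -671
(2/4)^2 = 1/4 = 0.25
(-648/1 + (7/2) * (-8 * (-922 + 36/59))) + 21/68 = 100906711/4012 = 25151.22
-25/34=-0.74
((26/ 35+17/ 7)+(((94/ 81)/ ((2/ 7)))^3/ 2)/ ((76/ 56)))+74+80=64270447684/ 353408265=181.86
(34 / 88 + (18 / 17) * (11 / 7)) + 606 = 3183751 / 5236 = 608.05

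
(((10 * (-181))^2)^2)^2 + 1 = 115193665782350064100000001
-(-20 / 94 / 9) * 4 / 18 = 20 / 3807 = 0.01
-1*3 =-3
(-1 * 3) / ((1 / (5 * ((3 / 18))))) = -5 / 2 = -2.50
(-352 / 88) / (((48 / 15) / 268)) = -335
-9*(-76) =684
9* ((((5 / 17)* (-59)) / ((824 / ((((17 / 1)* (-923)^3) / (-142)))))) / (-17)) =1049554.88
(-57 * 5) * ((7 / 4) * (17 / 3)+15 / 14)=-87685 / 28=-3131.61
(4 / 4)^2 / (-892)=-1 / 892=-0.00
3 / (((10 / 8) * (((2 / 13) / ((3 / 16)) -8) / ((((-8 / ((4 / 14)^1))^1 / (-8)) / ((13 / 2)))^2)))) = -63 / 650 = -0.10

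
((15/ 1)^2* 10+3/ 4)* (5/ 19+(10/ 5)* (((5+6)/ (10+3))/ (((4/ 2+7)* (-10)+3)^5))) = 972244767709037/ 1641466232172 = 592.30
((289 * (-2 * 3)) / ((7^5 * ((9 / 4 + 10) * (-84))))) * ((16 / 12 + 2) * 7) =0.00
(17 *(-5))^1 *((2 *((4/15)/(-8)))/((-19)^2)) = 17/1083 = 0.02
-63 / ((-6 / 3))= 63 / 2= 31.50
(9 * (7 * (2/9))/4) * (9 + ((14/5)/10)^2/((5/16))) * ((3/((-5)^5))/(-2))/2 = 607089/78125000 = 0.01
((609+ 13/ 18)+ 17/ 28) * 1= 153803/ 252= 610.33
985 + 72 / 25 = 24697 / 25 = 987.88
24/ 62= 0.39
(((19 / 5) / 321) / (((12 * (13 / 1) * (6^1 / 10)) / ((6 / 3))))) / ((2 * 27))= 19 / 4056156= 0.00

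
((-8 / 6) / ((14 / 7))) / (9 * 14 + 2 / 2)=-2 / 381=-0.01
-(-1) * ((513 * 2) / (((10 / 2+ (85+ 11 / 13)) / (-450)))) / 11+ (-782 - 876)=-27541178 / 12991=-2120.02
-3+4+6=7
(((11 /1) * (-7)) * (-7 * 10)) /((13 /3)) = 16170 /13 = 1243.85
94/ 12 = 47/ 6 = 7.83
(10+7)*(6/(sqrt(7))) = 102*sqrt(7)/7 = 38.55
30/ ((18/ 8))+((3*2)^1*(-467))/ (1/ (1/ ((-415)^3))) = 2858943406/ 214420125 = 13.33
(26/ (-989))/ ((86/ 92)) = -52/ 1849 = -0.03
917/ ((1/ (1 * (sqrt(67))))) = 917 * sqrt(67) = 7505.97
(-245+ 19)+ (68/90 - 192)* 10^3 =-1723234/9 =-191470.44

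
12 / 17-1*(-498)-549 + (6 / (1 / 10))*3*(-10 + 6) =-13095 / 17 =-770.29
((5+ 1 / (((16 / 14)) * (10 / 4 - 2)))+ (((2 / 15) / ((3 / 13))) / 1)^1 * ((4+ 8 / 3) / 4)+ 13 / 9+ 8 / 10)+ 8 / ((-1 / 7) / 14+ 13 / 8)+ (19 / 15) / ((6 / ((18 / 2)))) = 1915513 / 113940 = 16.81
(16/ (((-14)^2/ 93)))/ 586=186/ 14357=0.01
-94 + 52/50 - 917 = -25249/25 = -1009.96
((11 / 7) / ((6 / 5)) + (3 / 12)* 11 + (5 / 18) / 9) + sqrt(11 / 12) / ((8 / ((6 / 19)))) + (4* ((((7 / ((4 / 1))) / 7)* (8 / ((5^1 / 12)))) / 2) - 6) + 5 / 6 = sqrt(33) / 152 + 96659 / 11340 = 8.56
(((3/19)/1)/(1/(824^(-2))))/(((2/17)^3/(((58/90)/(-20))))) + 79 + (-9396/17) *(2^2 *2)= -2285718388342109/526342195200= -4342.65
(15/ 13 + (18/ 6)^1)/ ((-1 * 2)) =-27/ 13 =-2.08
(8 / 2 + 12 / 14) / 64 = 17 / 224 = 0.08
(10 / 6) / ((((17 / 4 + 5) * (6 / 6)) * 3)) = 20 / 333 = 0.06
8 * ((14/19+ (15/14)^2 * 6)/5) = 56788/4655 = 12.20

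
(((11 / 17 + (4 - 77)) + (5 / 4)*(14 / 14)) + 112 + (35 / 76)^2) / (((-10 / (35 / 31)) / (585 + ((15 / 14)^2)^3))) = -17826259954309965 / 6548441761792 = -2722.21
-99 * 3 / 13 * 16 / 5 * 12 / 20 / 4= -3564 / 325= -10.97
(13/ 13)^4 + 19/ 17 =36/ 17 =2.12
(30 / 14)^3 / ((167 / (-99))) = -334125 / 57281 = -5.83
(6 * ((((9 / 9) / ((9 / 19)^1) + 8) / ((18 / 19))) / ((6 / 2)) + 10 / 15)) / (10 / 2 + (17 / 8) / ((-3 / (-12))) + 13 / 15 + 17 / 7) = 143710 / 95229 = 1.51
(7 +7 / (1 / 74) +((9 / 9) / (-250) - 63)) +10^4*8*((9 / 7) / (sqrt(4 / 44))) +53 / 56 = 341601.49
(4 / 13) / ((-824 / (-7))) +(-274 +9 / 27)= -2198617 / 8034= -273.66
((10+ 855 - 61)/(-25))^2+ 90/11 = 7166826/6875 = 1042.45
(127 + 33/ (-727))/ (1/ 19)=1753624/ 727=2412.14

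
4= 4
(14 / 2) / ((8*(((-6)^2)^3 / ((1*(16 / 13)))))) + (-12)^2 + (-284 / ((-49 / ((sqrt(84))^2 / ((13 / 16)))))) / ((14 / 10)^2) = 449.72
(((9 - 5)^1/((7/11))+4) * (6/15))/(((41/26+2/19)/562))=13326144/9695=1374.54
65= 65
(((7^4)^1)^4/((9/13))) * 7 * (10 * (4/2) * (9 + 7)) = 967742938186781120/9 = 107526993131864568.89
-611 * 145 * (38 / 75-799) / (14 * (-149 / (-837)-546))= -296057433087 / 31979710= -9257.66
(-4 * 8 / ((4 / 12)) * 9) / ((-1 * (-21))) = -41.14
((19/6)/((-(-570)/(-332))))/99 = -83/4455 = -0.02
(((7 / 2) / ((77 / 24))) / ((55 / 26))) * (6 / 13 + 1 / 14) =1164 / 4235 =0.27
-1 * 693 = -693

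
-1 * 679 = -679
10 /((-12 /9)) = -15 /2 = -7.50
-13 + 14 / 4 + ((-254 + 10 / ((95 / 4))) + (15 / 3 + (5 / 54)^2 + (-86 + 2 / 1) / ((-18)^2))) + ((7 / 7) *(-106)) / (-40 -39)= -1124814281 / 4376916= -256.99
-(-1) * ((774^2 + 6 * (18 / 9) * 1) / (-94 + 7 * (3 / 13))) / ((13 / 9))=-5391792 / 1201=-4489.42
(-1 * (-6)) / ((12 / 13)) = 13 / 2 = 6.50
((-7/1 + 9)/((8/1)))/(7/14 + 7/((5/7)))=5/206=0.02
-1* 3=-3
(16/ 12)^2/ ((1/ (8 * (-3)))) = -128/ 3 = -42.67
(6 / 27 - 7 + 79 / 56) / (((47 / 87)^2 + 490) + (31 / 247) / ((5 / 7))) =-2809507675 / 256746052528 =-0.01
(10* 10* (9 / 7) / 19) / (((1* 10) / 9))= 810 / 133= 6.09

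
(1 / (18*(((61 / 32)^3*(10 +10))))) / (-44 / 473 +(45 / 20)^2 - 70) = -2818048 / 456991061445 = -0.00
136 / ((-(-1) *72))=17 / 9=1.89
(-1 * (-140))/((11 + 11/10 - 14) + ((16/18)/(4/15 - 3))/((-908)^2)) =-4436646900/60211649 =-73.68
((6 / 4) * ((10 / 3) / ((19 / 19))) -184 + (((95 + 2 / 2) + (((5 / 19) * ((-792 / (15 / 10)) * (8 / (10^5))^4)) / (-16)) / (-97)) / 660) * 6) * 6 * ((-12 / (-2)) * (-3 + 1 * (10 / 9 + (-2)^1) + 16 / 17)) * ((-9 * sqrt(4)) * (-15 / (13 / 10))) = 195193839814453125000036531 / 49719604492187500000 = 3925892.85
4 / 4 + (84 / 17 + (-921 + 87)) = -14077 / 17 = -828.06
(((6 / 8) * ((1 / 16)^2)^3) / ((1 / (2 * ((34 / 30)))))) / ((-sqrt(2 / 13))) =-17 * sqrt(26) / 335544320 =-0.00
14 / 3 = 4.67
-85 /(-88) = 85 /88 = 0.97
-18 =-18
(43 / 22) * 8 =172 / 11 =15.64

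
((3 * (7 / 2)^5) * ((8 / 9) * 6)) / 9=16807 / 18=933.72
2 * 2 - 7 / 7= 3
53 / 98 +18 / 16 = 653 / 392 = 1.67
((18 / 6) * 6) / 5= 18 / 5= 3.60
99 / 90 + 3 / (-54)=47 / 45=1.04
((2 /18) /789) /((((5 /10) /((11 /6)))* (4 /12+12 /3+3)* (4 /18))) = 1 /3156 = 0.00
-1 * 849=-849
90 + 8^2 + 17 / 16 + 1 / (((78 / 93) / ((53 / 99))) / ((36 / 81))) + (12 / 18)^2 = 28872367 / 185328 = 155.79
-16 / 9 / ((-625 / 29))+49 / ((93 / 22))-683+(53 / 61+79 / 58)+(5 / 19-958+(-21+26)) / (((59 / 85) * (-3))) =-146316716700743 / 691588338750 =-211.57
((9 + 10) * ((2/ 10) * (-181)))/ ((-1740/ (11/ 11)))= 3439/ 8700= 0.40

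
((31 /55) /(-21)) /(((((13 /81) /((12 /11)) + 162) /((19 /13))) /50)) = -1908360 /157764607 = -0.01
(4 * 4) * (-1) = -16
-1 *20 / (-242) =10 / 121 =0.08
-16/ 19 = -0.84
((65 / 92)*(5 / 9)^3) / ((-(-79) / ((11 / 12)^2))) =983125 / 762965568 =0.00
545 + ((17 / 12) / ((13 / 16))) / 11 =233873 / 429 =545.16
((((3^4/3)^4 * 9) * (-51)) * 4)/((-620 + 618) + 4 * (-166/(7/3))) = 200884698/59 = 3404825.39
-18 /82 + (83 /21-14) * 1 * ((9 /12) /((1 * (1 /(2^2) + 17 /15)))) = -5.67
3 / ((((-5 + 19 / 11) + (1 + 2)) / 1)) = -11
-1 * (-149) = 149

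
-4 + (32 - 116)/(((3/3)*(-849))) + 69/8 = 10695/2264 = 4.72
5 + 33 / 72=131 / 24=5.46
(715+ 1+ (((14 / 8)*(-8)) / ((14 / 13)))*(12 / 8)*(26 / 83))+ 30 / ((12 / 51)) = 837.39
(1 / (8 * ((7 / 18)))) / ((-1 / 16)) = -36 / 7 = -5.14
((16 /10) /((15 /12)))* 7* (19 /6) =2128 /75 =28.37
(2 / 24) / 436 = 1 / 5232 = 0.00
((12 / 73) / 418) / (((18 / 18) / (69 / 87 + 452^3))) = 16068101130 / 442453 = 36315.95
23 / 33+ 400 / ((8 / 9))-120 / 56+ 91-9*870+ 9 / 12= -6735679 / 924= -7289.70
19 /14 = 1.36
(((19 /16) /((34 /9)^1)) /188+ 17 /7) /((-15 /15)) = -2.43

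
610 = 610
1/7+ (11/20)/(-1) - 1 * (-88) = 12263/140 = 87.59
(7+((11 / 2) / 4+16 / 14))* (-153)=-81549 / 56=-1456.23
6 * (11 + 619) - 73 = 3707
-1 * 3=-3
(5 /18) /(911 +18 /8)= 10 /32877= 0.00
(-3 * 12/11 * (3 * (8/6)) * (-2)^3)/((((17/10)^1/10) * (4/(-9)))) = -1386.10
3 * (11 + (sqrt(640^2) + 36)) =2061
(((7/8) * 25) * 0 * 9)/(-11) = 0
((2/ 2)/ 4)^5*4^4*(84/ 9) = 7/ 3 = 2.33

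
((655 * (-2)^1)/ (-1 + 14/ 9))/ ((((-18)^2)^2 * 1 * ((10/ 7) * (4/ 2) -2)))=-917/ 34992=-0.03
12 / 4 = 3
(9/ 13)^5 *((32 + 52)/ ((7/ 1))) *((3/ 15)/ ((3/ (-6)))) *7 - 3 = -15489627/ 1856465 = -8.34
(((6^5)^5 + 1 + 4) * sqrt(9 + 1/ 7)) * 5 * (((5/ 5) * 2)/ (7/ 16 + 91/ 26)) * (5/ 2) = 90976921695775044419200 * sqrt(7)/ 441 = 545810226424529297114.58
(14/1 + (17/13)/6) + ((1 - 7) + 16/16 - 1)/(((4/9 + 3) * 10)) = 169789/12090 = 14.04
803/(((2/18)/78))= 563706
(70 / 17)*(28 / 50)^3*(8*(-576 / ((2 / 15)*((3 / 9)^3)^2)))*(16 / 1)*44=-136274958876672 / 10625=-12825878482.51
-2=-2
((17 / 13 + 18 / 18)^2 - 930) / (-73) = 156270 / 12337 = 12.67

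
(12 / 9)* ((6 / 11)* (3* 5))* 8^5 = 3932160 / 11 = 357469.09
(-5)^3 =-125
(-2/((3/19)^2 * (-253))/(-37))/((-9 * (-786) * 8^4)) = -361/1220561768448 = -0.00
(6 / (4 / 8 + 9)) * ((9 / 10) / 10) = 27 / 475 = 0.06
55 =55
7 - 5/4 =23/4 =5.75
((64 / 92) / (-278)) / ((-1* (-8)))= -1 / 3197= -0.00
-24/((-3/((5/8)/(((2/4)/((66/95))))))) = 132/19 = 6.95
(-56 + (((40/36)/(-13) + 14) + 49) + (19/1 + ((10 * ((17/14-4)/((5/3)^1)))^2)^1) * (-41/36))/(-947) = 636158/1809717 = 0.35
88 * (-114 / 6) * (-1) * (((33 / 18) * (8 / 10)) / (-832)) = -2299 / 780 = -2.95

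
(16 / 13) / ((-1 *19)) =-16 / 247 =-0.06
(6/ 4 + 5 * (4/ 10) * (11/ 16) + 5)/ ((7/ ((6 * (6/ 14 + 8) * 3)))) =4779/ 28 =170.68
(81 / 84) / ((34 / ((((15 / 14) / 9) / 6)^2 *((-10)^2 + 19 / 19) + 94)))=5971901 / 2239104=2.67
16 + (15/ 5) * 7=37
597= 597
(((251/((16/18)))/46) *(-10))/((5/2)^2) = -2259/230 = -9.82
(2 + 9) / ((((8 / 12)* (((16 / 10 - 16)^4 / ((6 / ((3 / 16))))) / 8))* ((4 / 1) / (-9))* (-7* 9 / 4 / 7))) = 6875 / 69984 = 0.10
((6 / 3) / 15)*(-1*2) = -4 / 15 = -0.27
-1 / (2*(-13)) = 1 / 26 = 0.04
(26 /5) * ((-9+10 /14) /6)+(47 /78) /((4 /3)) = -73481 /10920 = -6.73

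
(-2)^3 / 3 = -8 / 3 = -2.67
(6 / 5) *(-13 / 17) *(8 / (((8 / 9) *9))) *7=-546 / 85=-6.42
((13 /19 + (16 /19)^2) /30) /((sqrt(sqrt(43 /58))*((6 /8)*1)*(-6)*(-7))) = 0.00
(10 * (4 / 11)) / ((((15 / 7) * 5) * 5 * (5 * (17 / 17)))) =56 / 4125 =0.01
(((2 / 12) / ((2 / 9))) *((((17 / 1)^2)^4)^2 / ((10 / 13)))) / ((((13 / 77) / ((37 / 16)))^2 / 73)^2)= 51253026302003525904542790798114184947 / 5759303680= 8899170654950343911113711000.00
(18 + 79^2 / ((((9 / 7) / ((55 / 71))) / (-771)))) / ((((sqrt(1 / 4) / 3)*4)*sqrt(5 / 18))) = -1852535733*sqrt(10) / 710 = -8251031.50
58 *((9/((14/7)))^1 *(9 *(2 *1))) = 4698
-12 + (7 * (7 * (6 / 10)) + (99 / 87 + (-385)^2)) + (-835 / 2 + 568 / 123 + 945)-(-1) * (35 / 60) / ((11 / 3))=116750332991 / 784740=148775.81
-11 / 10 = -1.10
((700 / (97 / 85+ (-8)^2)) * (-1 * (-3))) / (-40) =-1275 / 1582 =-0.81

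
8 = 8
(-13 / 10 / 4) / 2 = -13 / 80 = -0.16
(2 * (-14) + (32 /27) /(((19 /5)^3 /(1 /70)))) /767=-36297428 /994301217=-0.04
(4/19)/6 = 2/57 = 0.04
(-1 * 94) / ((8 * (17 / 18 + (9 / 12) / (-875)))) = -370125 / 29723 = -12.45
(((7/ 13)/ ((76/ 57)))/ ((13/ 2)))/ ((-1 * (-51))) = 7/ 5746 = 0.00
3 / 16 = 0.19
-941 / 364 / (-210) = 941 / 76440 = 0.01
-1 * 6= -6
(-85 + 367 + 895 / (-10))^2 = 148225 / 4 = 37056.25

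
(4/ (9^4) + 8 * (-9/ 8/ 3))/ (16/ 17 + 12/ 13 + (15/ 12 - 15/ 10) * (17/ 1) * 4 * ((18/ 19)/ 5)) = 2.21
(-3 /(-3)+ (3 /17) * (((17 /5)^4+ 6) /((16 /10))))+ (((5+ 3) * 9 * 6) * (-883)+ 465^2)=-2808648187 /17000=-165214.60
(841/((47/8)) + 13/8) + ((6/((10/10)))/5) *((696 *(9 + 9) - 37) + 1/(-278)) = 3954808941/261320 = 15133.97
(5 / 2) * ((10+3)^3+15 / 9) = 16490 / 3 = 5496.67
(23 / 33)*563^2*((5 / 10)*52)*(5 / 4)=473868655 / 66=7179828.11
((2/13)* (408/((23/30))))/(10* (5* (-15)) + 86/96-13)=-1175040/10937719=-0.11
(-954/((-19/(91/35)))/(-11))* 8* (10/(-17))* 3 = 595296/3553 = 167.55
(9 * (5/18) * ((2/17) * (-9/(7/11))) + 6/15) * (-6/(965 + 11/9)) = 0.02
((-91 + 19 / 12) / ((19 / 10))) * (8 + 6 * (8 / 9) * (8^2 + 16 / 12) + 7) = -17548915 / 1026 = -17104.21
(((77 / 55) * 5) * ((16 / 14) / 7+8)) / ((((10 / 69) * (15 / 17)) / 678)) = 2120784 / 7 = 302969.14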